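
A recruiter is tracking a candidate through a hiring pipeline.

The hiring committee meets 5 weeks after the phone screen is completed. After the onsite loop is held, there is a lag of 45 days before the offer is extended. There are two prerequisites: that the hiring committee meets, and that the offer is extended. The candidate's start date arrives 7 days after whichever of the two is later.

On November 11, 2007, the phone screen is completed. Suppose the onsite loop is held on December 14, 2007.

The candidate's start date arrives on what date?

The phone screen is completed: Nov 11, 2007.
The hiring committee meets: Nov 11, 2007 + 5 weeks = Dec 16, 2007.
The onsite loop is held: Dec 14, 2007.
The offer is extended: Dec 14, 2007 + 45 days = Jan 28, 2008.
Both prerequisites met — the hiring committee meets (Dec 16, 2007), the offer is extended (Jan 28, 2008); the later is Jan 28, 2008.
The candidate's start date arrives: Jan 28, 2008 + 7 days = Feb 4, 2008.

February 4, 2008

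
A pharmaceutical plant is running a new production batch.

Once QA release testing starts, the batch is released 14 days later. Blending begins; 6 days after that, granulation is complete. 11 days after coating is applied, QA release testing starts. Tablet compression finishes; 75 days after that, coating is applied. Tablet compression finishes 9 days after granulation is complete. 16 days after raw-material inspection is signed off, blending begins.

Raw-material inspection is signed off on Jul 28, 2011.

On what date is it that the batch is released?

Dec 6, 2011

Raw-material inspection is signed off: Jul 28, 2011.
Blending begins: Jul 28, 2011 + 16 days = Aug 13, 2011.
Granulation is complete: Aug 13, 2011 + 6 days = Aug 19, 2011.
Tablet compression finishes: Aug 19, 2011 + 9 days = Aug 28, 2011.
Coating is applied: Aug 28, 2011 + 75 days = Nov 11, 2011.
QA release testing starts: Nov 11, 2011 + 11 days = Nov 22, 2011.
The batch is released: Nov 22, 2011 + 14 days = Dec 6, 2011.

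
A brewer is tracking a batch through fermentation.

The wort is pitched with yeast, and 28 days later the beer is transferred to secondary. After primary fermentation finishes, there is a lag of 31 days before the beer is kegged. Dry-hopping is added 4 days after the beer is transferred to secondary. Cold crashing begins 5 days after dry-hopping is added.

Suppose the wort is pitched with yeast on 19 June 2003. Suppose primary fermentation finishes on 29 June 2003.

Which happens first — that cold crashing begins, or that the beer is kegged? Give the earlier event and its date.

The wort is pitched with yeast: Jun 19, 2003.
The beer is transferred to secondary: Jun 19, 2003 + 28 days = Jul 17, 2003.
Dry-hopping is added: Jul 17, 2003 + 4 days = Jul 21, 2003.
Cold crashing begins: Jul 21, 2003 + 5 days = Jul 26, 2003.
Primary fermentation finishes: Jun 29, 2003.
The beer is kegged: Jun 29, 2003 + 31 days = Jul 30, 2003.
Comparing: cold crashing begins on Jul 26, 2003 vs the beer is kegged on Jul 30, 2003. Earlier: cold crashing begins.

Cold crashing begins — 26 July 2003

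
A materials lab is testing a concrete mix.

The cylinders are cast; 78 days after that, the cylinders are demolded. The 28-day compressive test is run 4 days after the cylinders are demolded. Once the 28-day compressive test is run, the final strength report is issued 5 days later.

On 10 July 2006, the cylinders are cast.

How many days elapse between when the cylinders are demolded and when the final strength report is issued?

9 days

Causal path: the cylinders are demolded → the 28-day compressive test is run → the final strength report is issued.
Total delay along the path: 4 + 5 = 9 days.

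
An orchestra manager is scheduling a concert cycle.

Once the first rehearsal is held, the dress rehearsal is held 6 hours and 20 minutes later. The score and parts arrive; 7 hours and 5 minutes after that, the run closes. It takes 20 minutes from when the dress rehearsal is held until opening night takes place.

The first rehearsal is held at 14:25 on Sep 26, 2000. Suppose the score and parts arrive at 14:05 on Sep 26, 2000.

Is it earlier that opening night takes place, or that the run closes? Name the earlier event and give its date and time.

The first rehearsal is held: 14:25 Sep 26, 2000.
The dress rehearsal is held: 14:25 Sep 26, 2000 + 6h20m = 20:45 Sep 26, 2000.
Opening night takes place: 20:45 Sep 26, 2000 + 20m = 21:05 Sep 26, 2000.
The score and parts arrive: 14:05 Sep 26, 2000.
The run closes: 14:05 Sep 26, 2000 + 7h05m = 21:10 Sep 26, 2000.
Comparing: opening night takes place at 21:05 Sep 26, 2000 vs the run closes at 21:10 Sep 26, 2000. Earlier: opening night takes place.

Opening night takes place — 21:05 on Sep 26, 2000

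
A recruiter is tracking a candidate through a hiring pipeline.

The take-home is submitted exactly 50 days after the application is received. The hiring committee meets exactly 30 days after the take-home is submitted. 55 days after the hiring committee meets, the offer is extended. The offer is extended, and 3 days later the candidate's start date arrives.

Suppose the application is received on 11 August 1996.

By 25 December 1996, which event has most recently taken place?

The offer is extended

The application is received: Aug 11, 1996.
The take-home is submitted: Aug 11, 1996 + 50 days = Sep 30, 1996.
The hiring committee meets: Sep 30, 1996 + 30 days = Oct 30, 1996.
The offer is extended: Oct 30, 1996 + 55 days = Dec 24, 1996.
The candidate's start date arrives: Dec 24, 1996 + 3 days = Dec 27, 1996.
Dec 25, 1996 falls between when the offer is extended (Dec 24, 1996) and when the candidate's start date arrives (Dec 27, 1996).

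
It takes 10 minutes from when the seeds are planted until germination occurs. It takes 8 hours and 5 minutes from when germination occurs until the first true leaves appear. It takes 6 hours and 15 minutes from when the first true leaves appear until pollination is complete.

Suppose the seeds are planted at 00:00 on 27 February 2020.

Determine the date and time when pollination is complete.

14:30 on 27 February 2020

The seeds are planted: 00:00 Feb 27, 2020.
Germination occurs: 00:00 Feb 27, 2020 + 10m = 00:10 Feb 27, 2020.
The first true leaves appear: 00:10 Feb 27, 2020 + 8h05m = 08:15 Feb 27, 2020.
Pollination is complete: 08:15 Feb 27, 2020 + 6h15m = 14:30 Feb 27, 2020.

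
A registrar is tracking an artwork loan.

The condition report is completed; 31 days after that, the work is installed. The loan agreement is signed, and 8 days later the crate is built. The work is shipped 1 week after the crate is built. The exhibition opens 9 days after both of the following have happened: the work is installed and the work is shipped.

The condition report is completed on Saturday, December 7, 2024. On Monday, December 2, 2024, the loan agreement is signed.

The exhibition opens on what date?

The condition report is completed: Dec 7, 2024.
The work is installed: Dec 7, 2024 + 31 days = Jan 7, 2025.
The loan agreement is signed: Dec 2, 2024.
The crate is built: Dec 2, 2024 + 8 days = Dec 10, 2024.
The work is shipped: Dec 10, 2024 + 1 week = Dec 17, 2024.
Both prerequisites met — the work is installed (Jan 7, 2025), the work is shipped (Dec 17, 2024); the later is Jan 7, 2025.
The exhibition opens: Jan 7, 2025 + 9 days = Jan 16, 2025.

Thursday, January 16, 2025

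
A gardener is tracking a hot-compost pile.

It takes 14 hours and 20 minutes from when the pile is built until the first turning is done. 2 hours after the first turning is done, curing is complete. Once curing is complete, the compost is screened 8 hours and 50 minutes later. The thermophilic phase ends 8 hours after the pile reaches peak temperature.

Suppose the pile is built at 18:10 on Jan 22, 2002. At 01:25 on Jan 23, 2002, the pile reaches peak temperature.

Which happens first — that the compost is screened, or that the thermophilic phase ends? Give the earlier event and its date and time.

The thermophilic phase ends — 09:25 on Jan 23, 2002

The pile is built: 18:10 Jan 22, 2002.
The first turning is done: 18:10 Jan 22, 2002 + 14h20m = 08:30 Jan 23, 2002.
Curing is complete: 08:30 Jan 23, 2002 + 2h = 10:30 Jan 23, 2002.
The compost is screened: 10:30 Jan 23, 2002 + 8h50m = 19:20 Jan 23, 2002.
The pile reaches peak temperature: 01:25 Jan 23, 2002.
The thermophilic phase ends: 01:25 Jan 23, 2002 + 8h = 09:25 Jan 23, 2002.
Comparing: the compost is screened at 19:20 Jan 23, 2002 vs the thermophilic phase ends at 09:25 Jan 23, 2002. Earlier: the thermophilic phase ends.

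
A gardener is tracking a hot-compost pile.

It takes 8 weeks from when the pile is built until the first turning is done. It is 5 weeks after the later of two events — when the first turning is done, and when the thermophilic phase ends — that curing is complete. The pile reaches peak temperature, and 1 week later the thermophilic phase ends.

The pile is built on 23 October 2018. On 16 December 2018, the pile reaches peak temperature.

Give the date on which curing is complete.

27 January 2019

The pile is built: Oct 23, 2018.
The first turning is done: Oct 23, 2018 + 8 weeks = Dec 18, 2018.
The pile reaches peak temperature: Dec 16, 2018.
The thermophilic phase ends: Dec 16, 2018 + 1 week = Dec 23, 2018.
Both prerequisites met — the first turning is done (Dec 18, 2018), the thermophilic phase ends (Dec 23, 2018); the later is Dec 23, 2018.
Curing is complete: Dec 23, 2018 + 5 weeks = Jan 27, 2019.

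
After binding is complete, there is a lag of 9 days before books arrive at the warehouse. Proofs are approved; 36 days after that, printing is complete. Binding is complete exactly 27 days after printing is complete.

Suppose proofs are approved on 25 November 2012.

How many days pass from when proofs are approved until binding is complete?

63 days

Causal path: proofs are approved → printing is complete → binding is complete.
Total delay along the path: 36 + 27 = 63 days.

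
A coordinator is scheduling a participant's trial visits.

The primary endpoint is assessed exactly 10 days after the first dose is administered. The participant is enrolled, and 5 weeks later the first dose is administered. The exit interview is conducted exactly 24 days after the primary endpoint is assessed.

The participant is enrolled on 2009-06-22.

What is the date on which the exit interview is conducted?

The participant is enrolled: Jun 22, 2009.
The first dose is administered: Jun 22, 2009 + 5 weeks = Jul 27, 2009.
The primary endpoint is assessed: Jul 27, 2009 + 10 days = Aug 6, 2009.
The exit interview is conducted: Aug 6, 2009 + 24 days = Aug 30, 2009.

2009-08-30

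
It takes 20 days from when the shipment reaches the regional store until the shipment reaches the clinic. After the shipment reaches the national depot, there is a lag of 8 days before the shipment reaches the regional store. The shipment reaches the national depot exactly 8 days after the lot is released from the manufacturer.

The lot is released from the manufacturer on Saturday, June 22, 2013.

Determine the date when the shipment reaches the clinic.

The lot is released from the manufacturer: Jun 22, 2013.
The shipment reaches the national depot: Jun 22, 2013 + 8 days = Jun 30, 2013.
The shipment reaches the regional store: Jun 30, 2013 + 8 days = Jul 8, 2013.
The shipment reaches the clinic: Jul 8, 2013 + 20 days = Jul 28, 2013.

Sunday, July 28, 2013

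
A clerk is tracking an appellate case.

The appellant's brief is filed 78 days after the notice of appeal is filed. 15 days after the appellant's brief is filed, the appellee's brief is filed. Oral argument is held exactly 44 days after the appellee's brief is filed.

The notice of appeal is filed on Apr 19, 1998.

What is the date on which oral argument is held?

Sep 3, 1998

The notice of appeal is filed: Apr 19, 1998.
The appellant's brief is filed: Apr 19, 1998 + 78 days = Jul 6, 1998.
The appellee's brief is filed: Jul 6, 1998 + 15 days = Jul 21, 1998.
Oral argument is held: Jul 21, 1998 + 44 days = Sep 3, 1998.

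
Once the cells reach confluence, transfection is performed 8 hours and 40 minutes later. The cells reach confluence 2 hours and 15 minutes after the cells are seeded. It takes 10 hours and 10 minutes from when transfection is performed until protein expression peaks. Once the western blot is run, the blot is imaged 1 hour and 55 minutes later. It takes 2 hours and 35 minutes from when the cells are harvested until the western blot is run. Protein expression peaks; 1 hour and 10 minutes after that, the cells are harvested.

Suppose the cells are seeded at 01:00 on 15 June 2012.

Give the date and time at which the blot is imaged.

The cells are seeded: 01:00 Jun 15, 2012.
The cells reach confluence: 01:00 Jun 15, 2012 + 2h15m = 03:15 Jun 15, 2012.
Transfection is performed: 03:15 Jun 15, 2012 + 8h40m = 11:55 Jun 15, 2012.
Protein expression peaks: 11:55 Jun 15, 2012 + 10h10m = 22:05 Jun 15, 2012.
The cells are harvested: 22:05 Jun 15, 2012 + 1h10m = 23:15 Jun 15, 2012.
The western blot is run: 23:15 Jun 15, 2012 + 2h35m = 01:50 Jun 16, 2012.
The blot is imaged: 01:50 Jun 16, 2012 + 1h55m = 03:45 Jun 16, 2012.

03:45 on 16 June 2012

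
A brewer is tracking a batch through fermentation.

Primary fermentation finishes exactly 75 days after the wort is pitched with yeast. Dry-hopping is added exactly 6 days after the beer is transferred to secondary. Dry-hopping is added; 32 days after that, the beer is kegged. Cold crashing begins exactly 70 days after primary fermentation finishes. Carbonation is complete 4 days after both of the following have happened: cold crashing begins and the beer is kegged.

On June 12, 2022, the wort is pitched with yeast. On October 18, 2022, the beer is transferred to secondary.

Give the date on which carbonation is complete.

November 29, 2022

The wort is pitched with yeast: Jun 12, 2022.
Primary fermentation finishes: Jun 12, 2022 + 75 days = Aug 26, 2022.
Cold crashing begins: Aug 26, 2022 + 70 days = Nov 4, 2022.
The beer is transferred to secondary: Oct 18, 2022.
Dry-hopping is added: Oct 18, 2022 + 6 days = Oct 24, 2022.
The beer is kegged: Oct 24, 2022 + 32 days = Nov 25, 2022.
Both prerequisites met — cold crashing begins (Nov 4, 2022), the beer is kegged (Nov 25, 2022); the later is Nov 25, 2022.
Carbonation is complete: Nov 25, 2022 + 4 days = Nov 29, 2022.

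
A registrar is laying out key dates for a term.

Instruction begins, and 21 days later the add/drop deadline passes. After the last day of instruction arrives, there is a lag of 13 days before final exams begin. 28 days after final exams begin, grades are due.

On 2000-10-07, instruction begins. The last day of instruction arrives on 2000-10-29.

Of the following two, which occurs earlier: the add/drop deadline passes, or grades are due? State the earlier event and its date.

The add/drop deadline passes — 2000-10-28

Instruction begins: Oct 7, 2000.
The add/drop deadline passes: Oct 7, 2000 + 21 days = Oct 28, 2000.
The last day of instruction arrives: Oct 29, 2000.
Final exams begin: Oct 29, 2000 + 13 days = Nov 11, 2000.
Grades are due: Nov 11, 2000 + 28 days = Dec 9, 2000.
Comparing: the add/drop deadline passes on Oct 28, 2000 vs grades are due on Dec 9, 2000. Earlier: the add/drop deadline passes.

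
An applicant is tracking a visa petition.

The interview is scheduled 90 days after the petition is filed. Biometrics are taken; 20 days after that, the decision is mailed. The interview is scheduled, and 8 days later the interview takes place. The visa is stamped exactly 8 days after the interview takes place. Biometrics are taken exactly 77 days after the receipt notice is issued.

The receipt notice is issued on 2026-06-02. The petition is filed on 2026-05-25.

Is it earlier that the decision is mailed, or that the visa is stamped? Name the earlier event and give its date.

The receipt notice is issued: Jun 2, 2026.
Biometrics are taken: Jun 2, 2026 + 77 days = Aug 18, 2026.
The decision is mailed: Aug 18, 2026 + 20 days = Sep 7, 2026.
The petition is filed: May 25, 2026.
The interview is scheduled: May 25, 2026 + 90 days = Aug 23, 2026.
The interview takes place: Aug 23, 2026 + 8 days = Aug 31, 2026.
The visa is stamped: Aug 31, 2026 + 8 days = Sep 8, 2026.
Comparing: the decision is mailed on Sep 7, 2026 vs the visa is stamped on Sep 8, 2026. Earlier: the decision is mailed.

The decision is mailed — 2026-09-07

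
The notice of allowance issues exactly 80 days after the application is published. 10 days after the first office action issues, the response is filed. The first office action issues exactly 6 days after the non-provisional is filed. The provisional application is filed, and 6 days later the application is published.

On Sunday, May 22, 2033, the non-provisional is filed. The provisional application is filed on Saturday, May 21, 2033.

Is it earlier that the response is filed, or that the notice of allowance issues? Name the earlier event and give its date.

The response is filed — Tuesday, June 7, 2033

The non-provisional is filed: May 22, 2033.
The first office action issues: May 22, 2033 + 6 days = May 28, 2033.
The response is filed: May 28, 2033 + 10 days = Jun 7, 2033.
The provisional application is filed: May 21, 2033.
The application is published: May 21, 2033 + 6 days = May 27, 2033.
The notice of allowance issues: May 27, 2033 + 80 days = Aug 15, 2033.
Comparing: the response is filed on Jun 7, 2033 vs the notice of allowance issues on Aug 15, 2033. Earlier: the response is filed.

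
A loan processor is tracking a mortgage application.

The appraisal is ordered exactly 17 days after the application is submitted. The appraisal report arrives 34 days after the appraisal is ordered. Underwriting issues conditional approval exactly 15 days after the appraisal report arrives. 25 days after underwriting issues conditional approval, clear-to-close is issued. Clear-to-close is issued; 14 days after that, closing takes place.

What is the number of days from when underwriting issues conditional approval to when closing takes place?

39 days

Causal path: underwriting issues conditional approval → clear-to-close is issued → closing takes place.
Total delay along the path: 25 + 14 = 39 days.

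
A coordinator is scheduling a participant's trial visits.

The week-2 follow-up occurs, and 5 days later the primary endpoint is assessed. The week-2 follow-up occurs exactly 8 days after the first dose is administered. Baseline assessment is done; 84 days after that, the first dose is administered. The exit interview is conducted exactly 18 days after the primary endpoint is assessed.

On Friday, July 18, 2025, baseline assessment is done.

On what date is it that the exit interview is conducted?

Monday, November 10, 2025

Baseline assessment is done: Jul 18, 2025.
The first dose is administered: Jul 18, 2025 + 84 days = Oct 10, 2025.
The week-2 follow-up occurs: Oct 10, 2025 + 8 days = Oct 18, 2025.
The primary endpoint is assessed: Oct 18, 2025 + 5 days = Oct 23, 2025.
The exit interview is conducted: Oct 23, 2025 + 18 days = Nov 10, 2025.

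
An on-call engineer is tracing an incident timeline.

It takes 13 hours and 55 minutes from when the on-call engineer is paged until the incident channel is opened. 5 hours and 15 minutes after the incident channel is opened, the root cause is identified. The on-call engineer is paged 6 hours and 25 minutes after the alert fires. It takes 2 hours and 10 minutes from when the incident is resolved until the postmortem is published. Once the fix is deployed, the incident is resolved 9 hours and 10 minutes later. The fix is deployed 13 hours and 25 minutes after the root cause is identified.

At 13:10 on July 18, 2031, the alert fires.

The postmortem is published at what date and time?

15:30 on July 20, 2031

The alert fires: 13:10 Jul 18, 2031.
The on-call engineer is paged: 13:10 Jul 18, 2031 + 6h25m = 19:35 Jul 18, 2031.
The incident channel is opened: 19:35 Jul 18, 2031 + 13h55m = 09:30 Jul 19, 2031.
The root cause is identified: 09:30 Jul 19, 2031 + 5h15m = 14:45 Jul 19, 2031.
The fix is deployed: 14:45 Jul 19, 2031 + 13h25m = 04:10 Jul 20, 2031.
The incident is resolved: 04:10 Jul 20, 2031 + 9h10m = 13:20 Jul 20, 2031.
The postmortem is published: 13:20 Jul 20, 2031 + 2h10m = 15:30 Jul 20, 2031.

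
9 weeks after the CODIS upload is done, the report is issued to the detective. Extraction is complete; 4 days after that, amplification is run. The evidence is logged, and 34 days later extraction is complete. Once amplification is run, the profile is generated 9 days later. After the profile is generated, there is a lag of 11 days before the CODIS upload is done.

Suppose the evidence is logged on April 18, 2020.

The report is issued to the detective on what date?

The evidence is logged: Apr 18, 2020.
Extraction is complete: Apr 18, 2020 + 34 days = May 22, 2020.
Amplification is run: May 22, 2020 + 4 days = May 26, 2020.
The profile is generated: May 26, 2020 + 9 days = Jun 4, 2020.
The CODIS upload is done: Jun 4, 2020 + 11 days = Jun 15, 2020.
The report is issued to the detective: Jun 15, 2020 + 9 weeks = Aug 17, 2020.

August 17, 2020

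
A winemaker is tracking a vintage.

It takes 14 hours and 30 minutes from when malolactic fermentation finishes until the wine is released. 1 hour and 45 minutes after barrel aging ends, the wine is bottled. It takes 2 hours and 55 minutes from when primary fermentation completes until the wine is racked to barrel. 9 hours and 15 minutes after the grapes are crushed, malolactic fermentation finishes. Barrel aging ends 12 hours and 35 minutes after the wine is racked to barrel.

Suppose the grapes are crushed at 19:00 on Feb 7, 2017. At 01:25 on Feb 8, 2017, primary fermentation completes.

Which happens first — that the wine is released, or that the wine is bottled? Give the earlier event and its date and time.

The wine is bottled — 18:40 on Feb 8, 2017

The grapes are crushed: 19:00 Feb 7, 2017.
Malolactic fermentation finishes: 19:00 Feb 7, 2017 + 9h15m = 04:15 Feb 8, 2017.
The wine is released: 04:15 Feb 8, 2017 + 14h30m = 18:45 Feb 8, 2017.
Primary fermentation completes: 01:25 Feb 8, 2017.
The wine is racked to barrel: 01:25 Feb 8, 2017 + 2h55m = 04:20 Feb 8, 2017.
Barrel aging ends: 04:20 Feb 8, 2017 + 12h35m = 16:55 Feb 8, 2017.
The wine is bottled: 16:55 Feb 8, 2017 + 1h45m = 18:40 Feb 8, 2017.
Comparing: the wine is released at 18:45 Feb 8, 2017 vs the wine is bottled at 18:40 Feb 8, 2017. Earlier: the wine is bottled.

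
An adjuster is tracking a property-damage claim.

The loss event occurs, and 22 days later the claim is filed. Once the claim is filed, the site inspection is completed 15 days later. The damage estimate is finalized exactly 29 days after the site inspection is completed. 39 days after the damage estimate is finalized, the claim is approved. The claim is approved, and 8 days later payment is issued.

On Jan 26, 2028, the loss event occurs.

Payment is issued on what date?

May 18, 2028

The loss event occurs: Jan 26, 2028.
The claim is filed: Jan 26, 2028 + 22 days = Feb 17, 2028.
The site inspection is completed: Feb 17, 2028 + 15 days = Mar 3, 2028.
The damage estimate is finalized: Mar 3, 2028 + 29 days = Apr 1, 2028.
The claim is approved: Apr 1, 2028 + 39 days = May 10, 2028.
Payment is issued: May 10, 2028 + 8 days = May 18, 2028.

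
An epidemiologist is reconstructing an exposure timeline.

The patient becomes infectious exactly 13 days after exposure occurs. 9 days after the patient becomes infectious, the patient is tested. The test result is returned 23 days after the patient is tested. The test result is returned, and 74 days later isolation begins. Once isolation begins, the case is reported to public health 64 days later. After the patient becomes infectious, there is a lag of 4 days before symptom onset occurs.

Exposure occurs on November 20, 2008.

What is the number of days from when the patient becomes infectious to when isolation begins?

Causal path: the patient becomes infectious → the patient is tested → the test result is returned → isolation begins.
Total delay along the path: 9 + 23 + 74 = 106 days.

106 days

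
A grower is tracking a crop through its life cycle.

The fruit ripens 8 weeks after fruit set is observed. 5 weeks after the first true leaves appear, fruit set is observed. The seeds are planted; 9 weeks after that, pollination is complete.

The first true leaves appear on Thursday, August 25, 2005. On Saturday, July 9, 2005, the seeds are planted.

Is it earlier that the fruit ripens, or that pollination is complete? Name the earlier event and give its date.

Pollination is complete — Saturday, September 10, 2005

The first true leaves appear: Aug 25, 2005.
Fruit set is observed: Aug 25, 2005 + 5 weeks = Sep 29, 2005.
The fruit ripens: Sep 29, 2005 + 8 weeks = Nov 24, 2005.
The seeds are planted: Jul 9, 2005.
Pollination is complete: Jul 9, 2005 + 9 weeks = Sep 10, 2005.
Comparing: the fruit ripens on Nov 24, 2005 vs pollination is complete on Sep 10, 2005. Earlier: pollination is complete.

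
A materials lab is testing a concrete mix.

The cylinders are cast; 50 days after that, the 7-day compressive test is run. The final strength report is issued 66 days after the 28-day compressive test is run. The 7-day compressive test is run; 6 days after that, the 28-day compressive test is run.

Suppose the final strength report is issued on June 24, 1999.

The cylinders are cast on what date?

February 22, 1999

The final strength report is issued: Jun 24, 1999.
The 28-day compressive test is run: Jun 24, 1999 − 66 days = Apr 19, 1999.
The 7-day compressive test is run: Apr 19, 1999 − 6 days = Apr 13, 1999.
The cylinders are cast: Apr 13, 1999 − 50 days = Feb 22, 1999.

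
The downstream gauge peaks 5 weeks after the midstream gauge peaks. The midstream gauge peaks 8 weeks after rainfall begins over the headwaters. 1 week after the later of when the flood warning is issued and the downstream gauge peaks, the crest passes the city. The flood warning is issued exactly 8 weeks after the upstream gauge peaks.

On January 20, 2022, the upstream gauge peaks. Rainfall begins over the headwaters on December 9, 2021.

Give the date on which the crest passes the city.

March 24, 2022

The upstream gauge peaks: Jan 20, 2022.
The flood warning is issued: Jan 20, 2022 + 8 weeks = Mar 17, 2022.
Rainfall begins over the headwaters: Dec 9, 2021.
The midstream gauge peaks: Dec 9, 2021 + 8 weeks = Feb 3, 2022.
The downstream gauge peaks: Feb 3, 2022 + 5 weeks = Mar 10, 2022.
Both prerequisites met — the flood warning is issued (Mar 17, 2022), the downstream gauge peaks (Mar 10, 2022); the later is Mar 17, 2022.
The crest passes the city: Mar 17, 2022 + 1 week = Mar 24, 2022.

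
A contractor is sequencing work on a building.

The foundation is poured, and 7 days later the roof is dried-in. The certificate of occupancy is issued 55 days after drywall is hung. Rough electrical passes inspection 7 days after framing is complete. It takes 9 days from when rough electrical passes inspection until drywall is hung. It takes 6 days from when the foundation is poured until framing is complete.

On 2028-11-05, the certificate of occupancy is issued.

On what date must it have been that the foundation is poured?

The certificate of occupancy is issued: Nov 5, 2028.
Drywall is hung: Nov 5, 2028 − 55 days = Sep 11, 2028.
Rough electrical passes inspection: Sep 11, 2028 − 9 days = Sep 2, 2028.
Framing is complete: Sep 2, 2028 − 7 days = Aug 26, 2028.
The foundation is poured: Aug 26, 2028 − 6 days = Aug 20, 2028.

2028-08-20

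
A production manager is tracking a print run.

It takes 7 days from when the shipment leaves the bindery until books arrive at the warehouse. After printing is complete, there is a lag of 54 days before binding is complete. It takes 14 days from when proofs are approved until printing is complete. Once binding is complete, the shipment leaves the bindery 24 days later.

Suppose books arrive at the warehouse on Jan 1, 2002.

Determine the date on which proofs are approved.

Sep 24, 2001

Books arrive at the warehouse: Jan 1, 2002.
The shipment leaves the bindery: Jan 1, 2002 − 7 days = Dec 25, 2001.
Binding is complete: Dec 25, 2001 − 24 days = Dec 1, 2001.
Printing is complete: Dec 1, 2001 − 54 days = Oct 8, 2001.
Proofs are approved: Oct 8, 2001 − 14 days = Sep 24, 2001.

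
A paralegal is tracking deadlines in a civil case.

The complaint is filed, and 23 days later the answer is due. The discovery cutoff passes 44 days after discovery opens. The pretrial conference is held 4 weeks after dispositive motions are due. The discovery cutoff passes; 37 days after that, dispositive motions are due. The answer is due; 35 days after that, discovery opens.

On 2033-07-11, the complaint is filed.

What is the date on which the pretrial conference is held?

2033-12-25

The complaint is filed: Jul 11, 2033.
The answer is due: Jul 11, 2033 + 23 days = Aug 3, 2033.
Discovery opens: Aug 3, 2033 + 35 days = Sep 7, 2033.
The discovery cutoff passes: Sep 7, 2033 + 44 days = Oct 21, 2033.
Dispositive motions are due: Oct 21, 2033 + 37 days = Nov 27, 2033.
The pretrial conference is held: Nov 27, 2033 + 4 weeks = Dec 25, 2033.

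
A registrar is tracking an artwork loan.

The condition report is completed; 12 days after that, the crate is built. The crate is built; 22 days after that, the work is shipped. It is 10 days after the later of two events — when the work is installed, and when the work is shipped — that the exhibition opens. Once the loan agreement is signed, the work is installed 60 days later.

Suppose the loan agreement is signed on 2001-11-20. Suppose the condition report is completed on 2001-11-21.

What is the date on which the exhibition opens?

2002-01-29

The loan agreement is signed: Nov 20, 2001.
The work is installed: Nov 20, 2001 + 60 days = Jan 19, 2002.
The condition report is completed: Nov 21, 2001.
The crate is built: Nov 21, 2001 + 12 days = Dec 3, 2001.
The work is shipped: Dec 3, 2001 + 22 days = Dec 25, 2001.
Both prerequisites met — the work is installed (Jan 19, 2002), the work is shipped (Dec 25, 2001); the later is Jan 19, 2002.
The exhibition opens: Jan 19, 2002 + 10 days = Jan 29, 2002.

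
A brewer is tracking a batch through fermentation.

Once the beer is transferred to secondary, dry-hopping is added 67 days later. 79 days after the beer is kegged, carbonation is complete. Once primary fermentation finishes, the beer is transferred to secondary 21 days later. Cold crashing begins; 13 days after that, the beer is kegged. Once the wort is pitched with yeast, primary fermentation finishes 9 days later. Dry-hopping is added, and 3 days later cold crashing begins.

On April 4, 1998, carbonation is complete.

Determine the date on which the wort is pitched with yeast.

Carbonation is complete: Apr 4, 1998.
The beer is kegged: Apr 4, 1998 − 79 days = Jan 15, 1998.
Cold crashing begins: Jan 15, 1998 − 13 days = Jan 2, 1998.
Dry-hopping is added: Jan 2, 1998 − 3 days = Dec 30, 1997.
The beer is transferred to secondary: Dec 30, 1997 − 67 days = Oct 24, 1997.
Primary fermentation finishes: Oct 24, 1997 − 21 days = Oct 3, 1997.
The wort is pitched with yeast: Oct 3, 1997 − 9 days = Sep 24, 1997.

September 24, 1997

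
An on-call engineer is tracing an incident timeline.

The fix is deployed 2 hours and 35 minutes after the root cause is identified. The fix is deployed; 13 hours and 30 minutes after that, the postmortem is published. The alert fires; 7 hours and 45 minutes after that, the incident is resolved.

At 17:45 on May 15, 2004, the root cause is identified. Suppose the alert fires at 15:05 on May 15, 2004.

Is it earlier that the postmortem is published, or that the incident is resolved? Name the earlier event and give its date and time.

The root cause is identified: 17:45 May 15, 2004.
The fix is deployed: 17:45 May 15, 2004 + 2h35m = 20:20 May 15, 2004.
The postmortem is published: 20:20 May 15, 2004 + 13h30m = 09:50 May 16, 2004.
The alert fires: 15:05 May 15, 2004.
The incident is resolved: 15:05 May 15, 2004 + 7h45m = 22:50 May 15, 2004.
Comparing: the postmortem is published at 09:50 May 16, 2004 vs the incident is resolved at 22:50 May 15, 2004. Earlier: the incident is resolved.

The incident is resolved — 22:50 on May 15, 2004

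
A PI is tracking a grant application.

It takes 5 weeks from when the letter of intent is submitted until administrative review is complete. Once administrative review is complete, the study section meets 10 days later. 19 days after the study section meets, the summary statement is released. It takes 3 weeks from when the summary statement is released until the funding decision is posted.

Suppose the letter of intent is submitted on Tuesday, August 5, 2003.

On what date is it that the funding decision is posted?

The letter of intent is submitted: Aug 5, 2003.
Administrative review is complete: Aug 5, 2003 + 5 weeks = Sep 9, 2003.
The study section meets: Sep 9, 2003 + 10 days = Sep 19, 2003.
The summary statement is released: Sep 19, 2003 + 19 days = Oct 8, 2003.
The funding decision is posted: Oct 8, 2003 + 3 weeks = Oct 29, 2003.

Wednesday, October 29, 2003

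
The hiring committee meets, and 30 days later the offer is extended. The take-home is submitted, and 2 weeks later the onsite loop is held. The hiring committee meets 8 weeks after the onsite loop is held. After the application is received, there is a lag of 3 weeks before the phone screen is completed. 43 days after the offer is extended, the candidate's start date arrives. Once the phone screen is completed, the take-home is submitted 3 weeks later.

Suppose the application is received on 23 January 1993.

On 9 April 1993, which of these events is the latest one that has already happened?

The application is received: Jan 23, 1993.
The phone screen is completed: Jan 23, 1993 + 3 weeks = Feb 13, 1993.
The take-home is submitted: Feb 13, 1993 + 3 weeks = Mar 6, 1993.
The onsite loop is held: Mar 6, 1993 + 2 weeks = Mar 20, 1993.
The hiring committee meets: Mar 20, 1993 + 8 weeks = May 15, 1993.
The offer is extended: May 15, 1993 + 30 days = Jun 14, 1993.
The candidate's start date arrives: Jun 14, 1993 + 43 days = Jul 27, 1993.
Apr 9, 1993 falls between when the onsite loop is held (Mar 20, 1993) and when the hiring committee meets (May 15, 1993).

The onsite loop is held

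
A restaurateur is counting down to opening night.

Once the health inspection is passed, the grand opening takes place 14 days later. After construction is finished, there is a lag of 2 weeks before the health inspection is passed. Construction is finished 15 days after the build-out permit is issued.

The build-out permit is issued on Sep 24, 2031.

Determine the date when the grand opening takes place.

The build-out permit is issued: Sep 24, 2031.
Construction is finished: Sep 24, 2031 + 15 days = Oct 9, 2031.
The health inspection is passed: Oct 9, 2031 + 2 weeks = Oct 23, 2031.
The grand opening takes place: Oct 23, 2031 + 14 days = Nov 6, 2031.

Nov 6, 2031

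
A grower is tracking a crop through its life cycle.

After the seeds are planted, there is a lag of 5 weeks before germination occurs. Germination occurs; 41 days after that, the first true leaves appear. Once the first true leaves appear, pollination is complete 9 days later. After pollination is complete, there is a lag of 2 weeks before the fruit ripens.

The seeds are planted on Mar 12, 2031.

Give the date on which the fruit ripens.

Jun 19, 2031

The seeds are planted: Mar 12, 2031.
Germination occurs: Mar 12, 2031 + 5 weeks = Apr 16, 2031.
The first true leaves appear: Apr 16, 2031 + 41 days = May 27, 2031.
Pollination is complete: May 27, 2031 + 9 days = Jun 5, 2031.
The fruit ripens: Jun 5, 2031 + 2 weeks = Jun 19, 2031.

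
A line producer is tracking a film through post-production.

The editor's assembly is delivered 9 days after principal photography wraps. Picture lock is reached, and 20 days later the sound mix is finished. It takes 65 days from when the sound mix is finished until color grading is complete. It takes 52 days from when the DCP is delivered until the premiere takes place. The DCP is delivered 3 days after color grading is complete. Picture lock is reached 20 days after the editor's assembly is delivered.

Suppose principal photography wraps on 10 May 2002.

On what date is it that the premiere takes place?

26 October 2002

Principal photography wraps: May 10, 2002.
The editor's assembly is delivered: May 10, 2002 + 9 days = May 19, 2002.
Picture lock is reached: May 19, 2002 + 20 days = Jun 8, 2002.
The sound mix is finished: Jun 8, 2002 + 20 days = Jun 28, 2002.
Color grading is complete: Jun 28, 2002 + 65 days = Sep 1, 2002.
The DCP is delivered: Sep 1, 2002 + 3 days = Sep 4, 2002.
The premiere takes place: Sep 4, 2002 + 52 days = Oct 26, 2002.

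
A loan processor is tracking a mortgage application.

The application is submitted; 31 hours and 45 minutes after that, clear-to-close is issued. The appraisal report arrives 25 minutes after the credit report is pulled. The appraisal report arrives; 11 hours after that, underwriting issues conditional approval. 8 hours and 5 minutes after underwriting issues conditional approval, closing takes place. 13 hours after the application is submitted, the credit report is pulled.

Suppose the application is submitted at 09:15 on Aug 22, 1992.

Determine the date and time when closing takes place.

17:45 on Aug 23, 1992

The application is submitted: 09:15 Aug 22, 1992.
The credit report is pulled: 09:15 Aug 22, 1992 + 13h = 22:15 Aug 22, 1992.
The appraisal report arrives: 22:15 Aug 22, 1992 + 25m = 22:40 Aug 22, 1992.
Underwriting issues conditional approval: 22:40 Aug 22, 1992 + 11h = 09:40 Aug 23, 1992.
Closing takes place: 09:40 Aug 23, 1992 + 8h05m = 17:45 Aug 23, 1992.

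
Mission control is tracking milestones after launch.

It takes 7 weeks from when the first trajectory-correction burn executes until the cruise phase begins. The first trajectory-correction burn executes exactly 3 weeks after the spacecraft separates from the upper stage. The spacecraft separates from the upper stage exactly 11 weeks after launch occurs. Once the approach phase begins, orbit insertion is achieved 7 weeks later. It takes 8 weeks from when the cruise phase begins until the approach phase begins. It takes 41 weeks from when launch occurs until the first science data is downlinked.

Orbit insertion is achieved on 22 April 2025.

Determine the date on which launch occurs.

13 August 2024

Orbit insertion is achieved: Apr 22, 2025.
The approach phase begins: Apr 22, 2025 − 7 weeks = Mar 4, 2025.
The cruise phase begins: Mar 4, 2025 − 8 weeks = Jan 7, 2025.
The first trajectory-correction burn executes: Jan 7, 2025 − 7 weeks = Nov 19, 2024.
The spacecraft separates from the upper stage: Nov 19, 2024 − 3 weeks = Oct 29, 2024.
Launch occurs: Oct 29, 2024 − 11 weeks = Aug 13, 2024.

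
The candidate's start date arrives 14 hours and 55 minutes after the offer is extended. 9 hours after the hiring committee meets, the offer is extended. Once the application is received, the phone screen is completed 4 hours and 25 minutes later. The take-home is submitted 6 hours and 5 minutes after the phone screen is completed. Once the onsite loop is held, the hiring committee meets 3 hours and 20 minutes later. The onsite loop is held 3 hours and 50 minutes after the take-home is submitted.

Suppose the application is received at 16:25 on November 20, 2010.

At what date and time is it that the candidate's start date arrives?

10:00 on November 22, 2010

The application is received: 16:25 Nov 20, 2010.
The phone screen is completed: 16:25 Nov 20, 2010 + 4h25m = 20:50 Nov 20, 2010.
The take-home is submitted: 20:50 Nov 20, 2010 + 6h05m = 02:55 Nov 21, 2010.
The onsite loop is held: 02:55 Nov 21, 2010 + 3h50m = 06:45 Nov 21, 2010.
The hiring committee meets: 06:45 Nov 21, 2010 + 3h20m = 10:05 Nov 21, 2010.
The offer is extended: 10:05 Nov 21, 2010 + 9h = 19:05 Nov 21, 2010.
The candidate's start date arrives: 19:05 Nov 21, 2010 + 14h55m = 10:00 Nov 22, 2010.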